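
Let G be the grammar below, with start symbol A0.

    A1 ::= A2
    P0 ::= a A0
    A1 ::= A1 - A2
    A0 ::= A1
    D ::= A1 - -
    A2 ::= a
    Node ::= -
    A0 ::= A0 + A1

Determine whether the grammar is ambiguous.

(Node, D, P0 are unreachable from A0, so their rules don't affect L(A0).) The grammar is stratified — A0 handles '+' (left-recursive), A1 handles '-', A2 atoms. Each operator has a fixed associativity and precedence level, so every string has one parse.

Unambiguous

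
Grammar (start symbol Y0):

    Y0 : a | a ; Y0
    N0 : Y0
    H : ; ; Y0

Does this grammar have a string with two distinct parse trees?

Only Y0 is reachable from Y0; ignoring the rest: The reachable grammar is A → atom sep A | atom. Each atom is followed by either the separator (recurse) or end-of-string (stop) — no choice point.

Unambiguous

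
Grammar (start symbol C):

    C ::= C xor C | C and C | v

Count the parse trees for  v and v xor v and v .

Parse trees for v and v xor v and v:
  [C [C [C v] and [C v]] xor [C [C v] and [C v]]]
  [C [C v] and [C [C v] xor [C [C v] and [C v]]]]
  [C [C v] and [C [C [C v] xor [C v]] and [C v]]]
  [C [C [C [C v] and [C v]] xor [C v]] and [C v]]
  [C [C [C v] and [C [C v] xor [C v]]] and [C v]]

5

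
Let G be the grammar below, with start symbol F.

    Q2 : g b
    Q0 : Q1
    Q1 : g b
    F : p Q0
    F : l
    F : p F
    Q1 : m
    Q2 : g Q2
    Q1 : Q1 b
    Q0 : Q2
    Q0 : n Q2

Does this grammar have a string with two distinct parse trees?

Witness: p g b

Derivation 1: F ⇒ p Q0 ⇒ p Q1 ⇒ p g b
Derivation 2: F ⇒ p Q0 ⇒ p Q2 ⇒ p g b

Two distinct leftmost derivations for the same string.

Ambiguous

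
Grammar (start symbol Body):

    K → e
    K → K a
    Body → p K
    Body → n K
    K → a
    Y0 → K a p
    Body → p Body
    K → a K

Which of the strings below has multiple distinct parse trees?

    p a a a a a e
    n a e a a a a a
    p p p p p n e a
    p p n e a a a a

p a a a a a e: 1 tree
n a e a a a a a: 6 trees
p p p p p n e a: 1 tree
p p n e a a a a: 1 tree

n a e a a a a a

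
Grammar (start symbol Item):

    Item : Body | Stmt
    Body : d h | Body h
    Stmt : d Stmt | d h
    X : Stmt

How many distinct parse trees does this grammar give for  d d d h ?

1

Parse trees for d d d h:
  [Item [Stmt d [Stmt d [Stmt d h]]]]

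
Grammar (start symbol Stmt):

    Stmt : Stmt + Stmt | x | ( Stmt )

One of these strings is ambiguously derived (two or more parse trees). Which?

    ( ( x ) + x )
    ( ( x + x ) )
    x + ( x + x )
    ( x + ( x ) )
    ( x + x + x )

( x + x + x )

( ( x ) + x ): 1 tree
( ( x + x ) ): 1 tree
x + ( x + x ): 1 tree
( x + ( x ) ): 1 tree
( x + x + x ): 2 trees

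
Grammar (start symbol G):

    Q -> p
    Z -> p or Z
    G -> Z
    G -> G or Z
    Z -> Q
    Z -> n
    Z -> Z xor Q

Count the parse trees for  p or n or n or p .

Parse trees for p or n or n or p:
  [G [G [G [Z p or [Z n]]] or [Z n]] or [Z [Q p]]]
  [G [G [G [G [Z [Q p]]] or [Z n]] or [Z n]] or [Z [Q p]]]

2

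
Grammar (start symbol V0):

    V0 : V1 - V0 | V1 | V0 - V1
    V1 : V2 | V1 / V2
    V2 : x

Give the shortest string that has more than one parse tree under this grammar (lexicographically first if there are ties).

length 1: no string has ≥2 trees
length 3: x - x has 2 parse trees

Two derivations of x - x:
  V0 ⇒ V1 - V0 ⇒ V2 - V0 ⇒ x - V0 ⇒ x - V1 ⇒ x - V2 ⇒ x - x
  V0 ⇒ V0 - V1 ⇒ V1 - V1 ⇒ V2 - V1 ⇒ x - V1 ⇒ x - V2 ⇒ x - x

x - x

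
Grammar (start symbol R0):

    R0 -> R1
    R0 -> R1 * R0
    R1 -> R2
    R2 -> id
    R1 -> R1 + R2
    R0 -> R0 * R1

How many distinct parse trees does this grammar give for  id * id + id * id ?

4

Parse trees for id * id + id * id:
  [R0 [R1 [R2 id]] * [R0 [R1 [R1 [R2 id]] + [R2 id]] * [R0 [R1 [R2 id]]]]]
  [R0 [R1 [R2 id]] * [R0 [R0 [R1 [R1 [R2 id]] + [R2 id]]] * [R1 [R2 id]]]]
  [R0 [R0 [R1 [R2 id]] * [R0 [R1 [R1 [R2 id]] + [R2 id]]]] * [R1 [R2 id]]]
  [R0 [R0 [R0 [R1 [R2 id]]] * [R1 [R1 [R2 id]] + [R2 id]]] * [R1 [R2 id]]]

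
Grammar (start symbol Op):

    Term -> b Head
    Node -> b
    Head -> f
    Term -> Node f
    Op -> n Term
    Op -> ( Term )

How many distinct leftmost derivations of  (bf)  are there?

Parse trees for (bf):
  [Op ( [Term b [Head f]] )]
  [Op ( [Term [Node b] f] )]

2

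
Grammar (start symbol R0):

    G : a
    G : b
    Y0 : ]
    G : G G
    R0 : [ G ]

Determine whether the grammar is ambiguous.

Witness: [ a a a ]

Derivation 1: R0 ⇒ [ G ] ⇒ [ G G ] ⇒ [ a G ] ⇒ [ a G G ] ⇒ [ a a G ] ⇒ [ a a a ]
Derivation 2: R0 ⇒ [ G ] ⇒ [ G G ] ⇒ [ G G G ] ⇒ [ a G G ] ⇒ [ a a G ] ⇒ [ a a a ]

Two distinct leftmost derivations for the same string.

Ambiguous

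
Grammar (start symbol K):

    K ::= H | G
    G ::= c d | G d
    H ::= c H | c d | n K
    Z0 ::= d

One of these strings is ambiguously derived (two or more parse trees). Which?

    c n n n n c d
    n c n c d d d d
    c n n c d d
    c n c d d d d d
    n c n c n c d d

c n n n n c d: 2 trees
n c n c d d d d: 1 tree
c n n c d d: 1 tree
c n c d d d d d: 1 tree
n c n c n c d d: 1 tree

c n n n n c d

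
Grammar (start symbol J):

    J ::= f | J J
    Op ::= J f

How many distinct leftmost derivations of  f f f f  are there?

Parse trees for f f f f:
  [J [J f] [J [J f] [J [J f] [J f]]]]
  [J [J f] [J [J [J f] [J f]] [J f]]]
  [J [J [J f] [J f]] [J [J f] [J f]]]
  [J [J [J f] [J [J f] [J f]]] [J f]]
  [J [J [J [J f] [J f]] [J f]] [J f]]

5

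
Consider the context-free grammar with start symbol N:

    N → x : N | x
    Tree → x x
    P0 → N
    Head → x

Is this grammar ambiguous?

(Tree, P0, Head are unreachable from N, so their rules don't affect L(N).) The reachable grammar is A → atom sep A | atom. Each atom is followed by either the separator (recurse) or end-of-string (stop) — no choice point.

Unambiguous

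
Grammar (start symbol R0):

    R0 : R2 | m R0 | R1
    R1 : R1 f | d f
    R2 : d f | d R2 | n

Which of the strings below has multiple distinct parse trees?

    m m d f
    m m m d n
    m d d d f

m m d f

m m d f: 2 trees
m m m d n: 1 tree
m d d d f: 1 tree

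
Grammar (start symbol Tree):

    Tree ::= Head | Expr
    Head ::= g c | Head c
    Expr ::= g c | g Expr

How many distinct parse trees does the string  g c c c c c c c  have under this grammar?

1

Parse trees for g c c c c c c c:
  [Tree [Head [Head [Head [Head [Head [Head [Head g c] c] c] c] c] c] c]]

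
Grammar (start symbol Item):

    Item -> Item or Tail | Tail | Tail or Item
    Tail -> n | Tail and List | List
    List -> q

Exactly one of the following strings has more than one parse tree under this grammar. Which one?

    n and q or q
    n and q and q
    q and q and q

n and q or q

n and q or q: 2 trees
n and q and q: 1 tree
q and q and q: 1 tree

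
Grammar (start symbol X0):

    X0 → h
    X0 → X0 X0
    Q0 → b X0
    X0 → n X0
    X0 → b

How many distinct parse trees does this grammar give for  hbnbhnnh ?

23

Parse trees for hbnbhnnh (showing first 6 of 23):
  [X0 [X0 h] [X0 [X0 b] [X0 [X0 n [X0 b]] [X0 [X0 h] [X0 n [X0 n [X0 h]]]]]]]
  [X0 [X0 h] [X0 [X0 b] [X0 [X0 [X0 n [X0 b]] [X0 h]] [X0 n [X0 n [X0 h]]]]]]
  [X0 [X0 h] [X0 [X0 b] [X0 [X0 n [X0 [X0 b] [X0 h]]] [X0 n [X0 n [X0 h]]]]]]
  [X0 [X0 h] [X0 [X0 b] [X0 n [X0 [X0 b] [X0 [X0 h] [X0 n [X0 n [X0 h]]]]]]]]
  [X0 [X0 h] [X0 [X0 b] [X0 n [X0 [X0 [X0 b] [X0 h]] [X0 n [X0 n [X0 h]]]]]]]
  [X0 [X0 h] [X0 [X0 [X0 b] [X0 n [X0 b]]] [X0 [X0 h] [X0 n [X0 n [X0 h]]]]]]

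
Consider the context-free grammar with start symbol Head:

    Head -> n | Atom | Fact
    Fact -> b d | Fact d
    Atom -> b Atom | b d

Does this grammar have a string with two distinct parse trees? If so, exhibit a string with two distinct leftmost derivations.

Witness: b d

Derivation 1: Head ⇒ Atom ⇒ b d
Derivation 2: Head ⇒ Fact ⇒ b d

Two distinct leftmost derivations for the same string.

Ambiguous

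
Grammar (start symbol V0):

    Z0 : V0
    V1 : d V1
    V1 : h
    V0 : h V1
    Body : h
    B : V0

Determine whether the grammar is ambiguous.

Only V0, V1 are reachable from V0; ignoring the rest: Each reachable nonterminal has at most one production per leading terminal, and all productions are right-linear; the derivation is determined token-by-token.

Unambiguous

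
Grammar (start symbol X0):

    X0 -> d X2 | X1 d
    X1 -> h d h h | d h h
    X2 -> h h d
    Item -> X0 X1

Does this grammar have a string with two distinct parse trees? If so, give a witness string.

Witness: d h h d

Derivation 1: X0 ⇒ d X2 ⇒ d h h d
Derivation 2: X0 ⇒ X1 d ⇒ d h h d

Two distinct leftmost derivations for the same string.

Ambiguous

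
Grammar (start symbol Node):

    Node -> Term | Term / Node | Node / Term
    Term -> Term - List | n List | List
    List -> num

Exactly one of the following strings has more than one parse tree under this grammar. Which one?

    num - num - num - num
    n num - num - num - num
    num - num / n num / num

num - num - num - num: 1 tree
n num - num - num - num: 1 tree
num - num / n num / num: 4 trees

num - num / n num / num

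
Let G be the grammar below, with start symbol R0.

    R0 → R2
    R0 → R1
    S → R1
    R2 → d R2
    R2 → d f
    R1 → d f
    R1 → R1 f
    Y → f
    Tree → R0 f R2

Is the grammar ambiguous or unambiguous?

Witness: d f

Derivation 1: R0 ⇒ R2 ⇒ d f
Derivation 2: R0 ⇒ R1 ⇒ d f

Two distinct leftmost derivations for the same string.

Ambiguous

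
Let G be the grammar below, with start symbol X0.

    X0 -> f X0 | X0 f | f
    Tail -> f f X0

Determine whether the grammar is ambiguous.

Ambiguous

Witness: f f

Derivation 1: X0 ⇒ f X0 ⇒ f f
Derivation 2: X0 ⇒ X0 f ⇒ f f

Two distinct leftmost derivations for the same string.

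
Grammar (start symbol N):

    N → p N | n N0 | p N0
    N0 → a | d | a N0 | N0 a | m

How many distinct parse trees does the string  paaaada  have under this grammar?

Parse trees for paaaada:
  [N p [N0 a [N0 a [N0 a [N0 a [N0 [N0 d] a]]]]]]
  [N p [N0 a [N0 a [N0 a [N0 [N0 a [N0 d]] a]]]]]
  [N p [N0 a [N0 a [N0 [N0 a [N0 a [N0 d]]] a]]]]
  [N p [N0 a [N0 [N0 a [N0 a [N0 a [N0 d]]]] a]]]
  [N p [N0 [N0 a [N0 a [N0 a [N0 a [N0 d]]]]] a]]

5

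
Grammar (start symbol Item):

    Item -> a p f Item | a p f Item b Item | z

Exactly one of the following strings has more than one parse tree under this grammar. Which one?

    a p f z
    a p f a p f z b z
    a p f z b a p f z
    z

a p f a p f z b z

a p f z: 1 tree
a p f a p f z b z: 2 trees
a p f z b a p f z: 1 tree
z: 1 tree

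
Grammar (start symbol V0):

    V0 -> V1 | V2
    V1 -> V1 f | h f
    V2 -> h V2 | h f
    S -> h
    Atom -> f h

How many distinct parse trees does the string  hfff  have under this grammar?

1

Parse trees for hfff:
  [V0 [V1 [V1 [V1 h f] f] f]]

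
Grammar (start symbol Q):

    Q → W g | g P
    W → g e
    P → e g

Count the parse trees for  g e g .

2

Parse trees for g e g:
  [Q [W g e] g]
  [Q g [P e g]]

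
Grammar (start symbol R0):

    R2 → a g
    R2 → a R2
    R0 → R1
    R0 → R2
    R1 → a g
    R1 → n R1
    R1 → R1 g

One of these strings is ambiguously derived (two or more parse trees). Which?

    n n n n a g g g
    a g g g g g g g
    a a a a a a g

n n n n a g g g: 15 trees
a g g g g g g g: 1 tree
a a a a a a g: 1 tree

n n n n a g g g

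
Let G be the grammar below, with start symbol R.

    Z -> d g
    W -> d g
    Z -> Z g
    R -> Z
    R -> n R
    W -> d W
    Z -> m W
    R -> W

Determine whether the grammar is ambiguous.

Ambiguous

Witness: d g

Derivation 1: R ⇒ Z ⇒ d g
Derivation 2: R ⇒ W ⇒ d g

Two distinct leftmost derivations for the same string.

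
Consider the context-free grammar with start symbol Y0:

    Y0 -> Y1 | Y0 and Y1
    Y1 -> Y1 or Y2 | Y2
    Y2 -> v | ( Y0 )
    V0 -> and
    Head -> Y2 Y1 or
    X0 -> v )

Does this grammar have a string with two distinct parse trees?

Unambiguous

(V0, Head, X0 are unreachable from Y0, so their rules don't affect L(Y0).) The grammar is stratified — Y0 handles 'and' (left-recursive), Y1 handles 'or', Y2 atoms. Each operator has a fixed associativity and precedence level, so every string has one parse.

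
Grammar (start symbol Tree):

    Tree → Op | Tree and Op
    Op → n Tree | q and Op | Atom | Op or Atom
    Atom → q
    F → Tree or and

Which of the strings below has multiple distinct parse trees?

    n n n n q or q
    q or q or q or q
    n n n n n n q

n n n n q or q: 5 trees
q or q or q or q: 1 tree
n n n n n n q: 1 tree

n n n n q or q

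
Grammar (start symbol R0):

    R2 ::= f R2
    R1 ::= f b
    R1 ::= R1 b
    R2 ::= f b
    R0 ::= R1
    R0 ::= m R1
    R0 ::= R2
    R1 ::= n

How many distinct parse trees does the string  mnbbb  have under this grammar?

1

Parse trees for mnbbb:
  [R0 m [R1 [R1 [R1 [R1 n] b] b] b]]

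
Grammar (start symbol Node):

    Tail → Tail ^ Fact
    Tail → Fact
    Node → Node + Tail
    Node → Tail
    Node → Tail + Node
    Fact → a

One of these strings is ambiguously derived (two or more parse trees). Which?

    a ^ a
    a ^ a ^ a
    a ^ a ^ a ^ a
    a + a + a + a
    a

a ^ a: 1 tree
a ^ a ^ a: 1 tree
a ^ a ^ a ^ a: 1 tree
a + a + a + a: 8 trees
a: 1 tree

a + a + a + a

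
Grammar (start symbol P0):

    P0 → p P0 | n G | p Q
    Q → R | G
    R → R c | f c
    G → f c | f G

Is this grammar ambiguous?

Ambiguous

Witness: p f c

Derivation 1: P0 ⇒ p Q ⇒ p R ⇒ p f c
Derivation 2: P0 ⇒ p Q ⇒ p G ⇒ p f c

Two distinct leftmost derivations for the same string.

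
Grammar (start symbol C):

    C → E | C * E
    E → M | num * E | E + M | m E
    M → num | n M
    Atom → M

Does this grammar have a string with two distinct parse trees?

Ambiguous

Witness: num * num

Derivation 1: C ⇒ E ⇒ num * E ⇒ num * M ⇒ num * num
Derivation 2: C ⇒ C * E ⇒ E * E ⇒ M * E ⇒ num * E ⇒ num * M ⇒ num * num

Two distinct leftmost derivations for the same string.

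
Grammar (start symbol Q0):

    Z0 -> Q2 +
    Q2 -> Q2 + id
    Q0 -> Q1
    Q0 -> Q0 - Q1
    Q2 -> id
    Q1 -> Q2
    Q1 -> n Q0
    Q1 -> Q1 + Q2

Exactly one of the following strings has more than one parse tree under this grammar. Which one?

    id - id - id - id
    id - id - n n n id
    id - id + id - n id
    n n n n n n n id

id - id - id - id: 1 tree
id - id - n n n id: 1 tree
id - id + id - n id: 2 trees
n n n n n n n id: 1 tree

id - id + id - n id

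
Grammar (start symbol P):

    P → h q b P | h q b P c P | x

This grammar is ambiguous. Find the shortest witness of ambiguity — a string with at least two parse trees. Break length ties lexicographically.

length 1: no string has ≥2 trees
length 4: no string has ≥2 trees
length 6: no string has ≥2 trees
length 7: no string has ≥2 trees
length 9: h q b h q b x c x has 2 parse trees

Two derivations of h q b h q b x c x:
  P ⇒ h q b P ⇒ h q b h q b P c P ⇒ h q b h q b x c P ⇒ h q b h q b x c x
  P ⇒ h q b P c P ⇒ h q b h q b P c P ⇒ h q b h q b x c P ⇒ h q b h q b x c x

h q b h q b x c x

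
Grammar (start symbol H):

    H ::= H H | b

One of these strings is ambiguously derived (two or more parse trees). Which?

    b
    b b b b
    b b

b: 1 tree
b b b b: 5 trees
b b: 1 tree

b b b b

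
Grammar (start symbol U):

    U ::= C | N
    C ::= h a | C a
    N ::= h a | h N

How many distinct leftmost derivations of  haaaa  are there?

Parse trees for haaaa:
  [U [C [C [C [C h a] a] a] a]]

1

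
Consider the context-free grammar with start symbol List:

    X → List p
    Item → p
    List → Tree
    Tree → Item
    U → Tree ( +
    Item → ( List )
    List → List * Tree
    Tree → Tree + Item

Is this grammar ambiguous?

(U, X are unreachable from List, so their rules don't affect L(List).) List → List * Tree | Tree  ;  Tree → Tree + Item | Item  — a left-associative chain with Item at the bottom. Each string factors uniquely by precedence.

Unambiguous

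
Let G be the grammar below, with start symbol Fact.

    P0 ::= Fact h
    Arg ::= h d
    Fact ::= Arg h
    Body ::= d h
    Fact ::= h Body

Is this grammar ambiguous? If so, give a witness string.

Ambiguous

Witness: h d h

Derivation 1: Fact ⇒ Arg h ⇒ h d h
Derivation 2: Fact ⇒ h Body ⇒ h d h

Two distinct leftmost derivations for the same string.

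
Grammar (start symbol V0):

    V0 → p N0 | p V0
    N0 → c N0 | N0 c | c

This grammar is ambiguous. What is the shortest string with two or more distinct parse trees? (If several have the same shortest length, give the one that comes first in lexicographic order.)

length 2: no string has ≥2 trees
length 3: p c c has 2 parse trees

Two derivations of p c c:
  V0 ⇒ p N0 ⇒ p c N0 ⇒ p c c
  V0 ⇒ p N0 ⇒ p N0 c ⇒ p c c

p c c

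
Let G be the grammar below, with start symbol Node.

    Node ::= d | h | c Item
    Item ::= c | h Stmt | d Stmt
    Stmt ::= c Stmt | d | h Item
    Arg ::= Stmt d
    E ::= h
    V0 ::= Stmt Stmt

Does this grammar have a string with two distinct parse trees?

Only Node, Item, Stmt are reachable from Node; ignoring the rest: Each reachable nonterminal has at most one production per leading terminal, and all productions are right-linear; the derivation is determined token-by-token.

Unambiguous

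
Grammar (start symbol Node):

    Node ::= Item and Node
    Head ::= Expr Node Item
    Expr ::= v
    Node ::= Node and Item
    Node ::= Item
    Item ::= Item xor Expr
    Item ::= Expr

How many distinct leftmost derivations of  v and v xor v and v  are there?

Parse trees for v and v xor v and v:
  [Node [Item [Expr v]] and [Node [Item [Item [Expr v]] xor [Expr v]] and [Node [Item [Expr v]]]]]
  [Node [Item [Expr v]] and [Node [Node [Item [Item [Expr v]] xor [Expr v]]] and [Item [Expr v]]]]
  [Node [Node [Item [Expr v]] and [Node [Item [Item [Expr v]] xor [Expr v]]]] and [Item [Expr v]]]
  [Node [Node [Node [Item [Expr v]]] and [Item [Item [Expr v]] xor [Expr v]]] and [Item [Expr v]]]

4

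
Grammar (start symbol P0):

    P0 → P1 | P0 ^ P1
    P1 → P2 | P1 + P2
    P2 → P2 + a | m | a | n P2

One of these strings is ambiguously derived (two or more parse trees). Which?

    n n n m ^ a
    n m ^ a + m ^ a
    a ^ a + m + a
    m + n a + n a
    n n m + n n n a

n n n m ^ a: 1 tree
n m ^ a + m ^ a: 1 tree
a ^ a + m + a: 2 trees
m + n a + n a: 1 tree
n n m + n n n a: 1 tree

a ^ a + m + a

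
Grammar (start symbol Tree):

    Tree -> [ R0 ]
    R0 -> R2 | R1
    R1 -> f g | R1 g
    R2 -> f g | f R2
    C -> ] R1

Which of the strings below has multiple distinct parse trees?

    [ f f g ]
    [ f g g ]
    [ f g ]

[ f f g ]: 1 tree
[ f g g ]: 1 tree
[ f g ]: 2 trees

[ f g ]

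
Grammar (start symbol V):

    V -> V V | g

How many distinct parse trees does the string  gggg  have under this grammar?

5

Parse trees for gggg:
  [V [V g] [V [V g] [V [V g] [V g]]]]
  [V [V g] [V [V [V g] [V g]] [V g]]]
  [V [V [V g] [V g]] [V [V g] [V g]]]
  [V [V [V g] [V [V g] [V g]]] [V g]]
  [V [V [V [V g] [V g]] [V g]] [V g]]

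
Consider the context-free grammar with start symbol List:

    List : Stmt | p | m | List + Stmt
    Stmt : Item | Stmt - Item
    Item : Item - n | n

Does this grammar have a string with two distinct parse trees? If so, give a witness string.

Ambiguous

Witness: n - n

Derivation 1: List ⇒ Stmt ⇒ Item ⇒ Item - n ⇒ n - n
Derivation 2: List ⇒ Stmt ⇒ Stmt - Item ⇒ Item - Item ⇒ n - Item ⇒ n - n

Two distinct leftmost derivations for the same string.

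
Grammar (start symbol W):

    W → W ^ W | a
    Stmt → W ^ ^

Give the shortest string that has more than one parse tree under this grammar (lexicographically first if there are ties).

length 1: no string has ≥2 trees
length 3: no string has ≥2 trees
length 5: a ^ a ^ a has 2 parse trees

Two derivations of a ^ a ^ a:
  W ⇒ W ^ W ⇒ W ^ W ^ W ⇒ a ^ W ^ W ⇒ a ^ a ^ W ⇒ a ^ a ^ a
  W ⇒ W ^ W ⇒ a ^ W ⇒ a ^ W ^ W ⇒ a ^ a ^ W ⇒ a ^ a ^ a

a ^ a ^ a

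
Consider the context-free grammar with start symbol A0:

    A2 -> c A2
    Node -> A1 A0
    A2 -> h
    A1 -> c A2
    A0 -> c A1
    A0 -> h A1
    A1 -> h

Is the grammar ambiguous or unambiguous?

(Node is unreachable from A0, so its rules don't affect L(A0).) Restricted to the reachable nonterminals, every rule has the form A → t or A → t B, and no two rules for the same A share a first terminal. The grammar encodes a DFA — one run per string.

Unambiguous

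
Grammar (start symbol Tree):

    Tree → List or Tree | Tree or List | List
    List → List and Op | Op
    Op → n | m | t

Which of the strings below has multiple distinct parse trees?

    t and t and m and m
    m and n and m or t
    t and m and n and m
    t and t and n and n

m and n and m or t

t and t and m and m: 1 tree
m and n and m or t: 2 trees
t and m and n and m: 1 tree
t and t and n and n: 1 tree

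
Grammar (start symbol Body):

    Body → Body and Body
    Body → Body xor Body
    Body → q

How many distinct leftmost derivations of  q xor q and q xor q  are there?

Parse trees for q xor q and q xor q:
  [Body [Body [Body q] xor [Body q]] and [Body [Body q] xor [Body q]]]
  [Body [Body q] xor [Body [Body q] and [Body [Body q] xor [Body q]]]]
  [Body [Body q] xor [Body [Body [Body q] and [Body q]] xor [Body q]]]
  [Body [Body [Body [Body q] xor [Body q]] and [Body q]] xor [Body q]]
  [Body [Body [Body q] xor [Body [Body q] and [Body q]]] xor [Body q]]

5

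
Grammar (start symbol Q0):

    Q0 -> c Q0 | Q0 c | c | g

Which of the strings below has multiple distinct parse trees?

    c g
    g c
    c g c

c g c

c g: 1 tree
g c: 1 tree
c g c: 2 trees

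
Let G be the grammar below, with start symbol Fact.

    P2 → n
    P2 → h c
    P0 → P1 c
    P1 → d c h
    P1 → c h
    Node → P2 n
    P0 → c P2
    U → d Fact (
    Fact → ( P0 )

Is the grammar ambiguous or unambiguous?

Witness: ( c h c )

Derivation 1: Fact ⇒ ( P0 ) ⇒ ( P1 c ) ⇒ ( c h c )
Derivation 2: Fact ⇒ ( P0 ) ⇒ ( c P2 ) ⇒ ( c h c )

Two distinct leftmost derivations for the same string.

Ambiguous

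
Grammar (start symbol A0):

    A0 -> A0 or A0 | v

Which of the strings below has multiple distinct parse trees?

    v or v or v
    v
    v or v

v or v or v

v or v or v: 2 trees
v: 1 tree
v or v: 1 tree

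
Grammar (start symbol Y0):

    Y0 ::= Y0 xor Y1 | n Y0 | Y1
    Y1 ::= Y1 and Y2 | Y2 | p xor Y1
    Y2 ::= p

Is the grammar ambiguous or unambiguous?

Witness: p xor p

Derivation 1: Y0 ⇒ Y0 xor Y1 ⇒ Y1 xor Y1 ⇒ Y2 xor Y1 ⇒ p xor Y1 ⇒ p xor Y2 ⇒ p xor p
Derivation 2: Y0 ⇒ Y1 ⇒ p xor Y1 ⇒ p xor Y2 ⇒ p xor p

Two distinct leftmost derivations for the same string.

Ambiguous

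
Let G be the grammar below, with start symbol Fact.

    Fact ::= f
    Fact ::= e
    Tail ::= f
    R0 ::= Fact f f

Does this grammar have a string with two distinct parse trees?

Unambiguous

(R0, Tail are unreachable from Fact, so their rules don't affect L(Fact).) The reachable rules are right-linear with at most one rule per (nonterminal, next-terminal) pair. Each input token forces the next rule, so parsing is deterministic.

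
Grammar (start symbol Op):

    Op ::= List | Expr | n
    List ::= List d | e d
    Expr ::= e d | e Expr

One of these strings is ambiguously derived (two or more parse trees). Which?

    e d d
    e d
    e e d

e d

e d d: 1 tree
e d: 2 trees
e e d: 1 tree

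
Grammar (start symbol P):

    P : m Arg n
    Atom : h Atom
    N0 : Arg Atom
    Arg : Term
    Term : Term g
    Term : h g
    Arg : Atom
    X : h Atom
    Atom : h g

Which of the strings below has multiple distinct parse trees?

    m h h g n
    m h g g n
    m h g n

m h g n

m h h g n: 1 tree
m h g g n: 1 tree
m h g n: 2 trees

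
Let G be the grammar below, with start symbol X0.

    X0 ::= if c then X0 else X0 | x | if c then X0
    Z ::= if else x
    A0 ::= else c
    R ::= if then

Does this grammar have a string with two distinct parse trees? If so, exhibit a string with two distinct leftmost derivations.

Ambiguous

Witness: if c then if c then x else x

Derivation 1: X0 ⇒ if c then X0 else X0 ⇒ if c then if c then X0 else X0 ⇒ if c then if c then x else X0 ⇒ if c then if c then x else x
Derivation 2: X0 ⇒ if c then X0 ⇒ if c then if c then X0 else X0 ⇒ if c then if c then x else X0 ⇒ if c then if c then x else x

Two distinct leftmost derivations for the same string.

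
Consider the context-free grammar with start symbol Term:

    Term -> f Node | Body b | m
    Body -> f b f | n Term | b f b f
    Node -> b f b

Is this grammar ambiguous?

Witness: f b f b

Derivation 1: Term ⇒ f Node ⇒ f b f b
Derivation 2: Term ⇒ Body b ⇒ f b f b

Two distinct leftmost derivations for the same string.

Ambiguous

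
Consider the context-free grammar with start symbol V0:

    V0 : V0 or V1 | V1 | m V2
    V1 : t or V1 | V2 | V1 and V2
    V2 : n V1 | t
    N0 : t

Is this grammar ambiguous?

Ambiguous

Witness: t or t

Derivation 1: V0 ⇒ V0 or V1 ⇒ V1 or V1 ⇒ V2 or V1 ⇒ t or V1 ⇒ t or V2 ⇒ t or t
Derivation 2: V0 ⇒ V1 ⇒ t or V1 ⇒ t or V2 ⇒ t or t

Two distinct leftmost derivations for the same string.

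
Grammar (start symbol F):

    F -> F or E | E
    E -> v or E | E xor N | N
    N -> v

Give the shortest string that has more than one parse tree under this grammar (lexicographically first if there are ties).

v or v

length 1: no string has ≥2 trees
length 3: v or v has 2 parse trees

Two derivations of v or v:
  F ⇒ F or E ⇒ E or E ⇒ N or E ⇒ v or E ⇒ v or N ⇒ v or v
  F ⇒ E ⇒ v or E ⇒ v or N ⇒ v or v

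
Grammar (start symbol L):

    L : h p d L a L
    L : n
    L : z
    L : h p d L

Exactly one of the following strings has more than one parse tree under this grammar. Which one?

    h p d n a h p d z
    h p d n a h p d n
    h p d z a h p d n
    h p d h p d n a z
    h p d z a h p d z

h p d h p d n a z

h p d n a h p d z: 1 tree
h p d n a h p d n: 1 tree
h p d z a h p d n: 1 tree
h p d h p d n a z: 2 trees
h p d z a h p d z: 1 tree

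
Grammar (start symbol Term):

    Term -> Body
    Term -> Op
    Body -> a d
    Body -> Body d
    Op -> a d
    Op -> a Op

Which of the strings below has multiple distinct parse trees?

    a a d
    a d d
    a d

a a d: 1 tree
a d d: 1 tree
a d: 2 trees

a d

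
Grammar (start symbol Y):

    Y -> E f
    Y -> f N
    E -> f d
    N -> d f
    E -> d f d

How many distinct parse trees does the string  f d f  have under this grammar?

2

Parse trees for f d f:
  [Y [E f d] f]
  [Y f [N d f]]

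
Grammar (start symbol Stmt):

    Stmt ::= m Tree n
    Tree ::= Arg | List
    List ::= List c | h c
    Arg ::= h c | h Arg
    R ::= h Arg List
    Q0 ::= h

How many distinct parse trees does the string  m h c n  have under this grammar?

Parse trees for m h c n:
  [Stmt m [Tree [Arg h c]] n]
  [Stmt m [Tree [List h c]] n]

2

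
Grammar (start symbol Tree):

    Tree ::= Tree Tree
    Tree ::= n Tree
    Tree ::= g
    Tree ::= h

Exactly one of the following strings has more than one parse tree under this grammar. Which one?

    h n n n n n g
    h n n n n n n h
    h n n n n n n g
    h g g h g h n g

h g g h g h n g

h n n n n n g: 1 tree
h n n n n n n h: 1 tree
h n n n n n n g: 1 tree
h g g h g h n g: 132 trees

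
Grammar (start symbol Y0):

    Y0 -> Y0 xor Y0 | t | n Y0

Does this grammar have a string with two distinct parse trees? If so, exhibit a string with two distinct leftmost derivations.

Ambiguous

Witness: n t xor t

Derivation 1: Y0 ⇒ Y0 xor Y0 ⇒ n Y0 xor Y0 ⇒ n t xor Y0 ⇒ n t xor t
Derivation 2: Y0 ⇒ n Y0 ⇒ n Y0 xor Y0 ⇒ n t xor Y0 ⇒ n t xor t

Two distinct leftmost derivations for the same string.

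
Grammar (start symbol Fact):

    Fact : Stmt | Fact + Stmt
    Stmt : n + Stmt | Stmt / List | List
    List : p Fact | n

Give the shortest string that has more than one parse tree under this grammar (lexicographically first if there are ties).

length 1: no string has ≥2 trees
length 2: no string has ≥2 trees
length 3: n + n has 2 parse trees

Two derivations of n + n:
  Fact ⇒ Stmt ⇒ n + Stmt ⇒ n + List ⇒ n + n
  Fact ⇒ Fact + Stmt ⇒ Stmt + Stmt ⇒ List + Stmt ⇒ n + Stmt ⇒ n + List ⇒ n + n

n + n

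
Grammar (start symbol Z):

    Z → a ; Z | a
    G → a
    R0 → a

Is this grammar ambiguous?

Only Z is reachable from Z; ignoring the rest: The reachable grammar is A → atom sep A | atom. Each atom is followed by either the separator (recurse) or end-of-string (stop) — no choice point.

Unambiguous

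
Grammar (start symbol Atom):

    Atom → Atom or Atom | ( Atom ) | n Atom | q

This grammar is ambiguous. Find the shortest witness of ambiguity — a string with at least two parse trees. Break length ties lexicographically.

length 1: no string has ≥2 trees
length 2: no string has ≥2 trees
length 3: no string has ≥2 trees
length 4: n q or q has 2 parse trees

Two derivations of n q or q:
  Atom ⇒ Atom or Atom ⇒ n Atom or Atom ⇒ n q or Atom ⇒ n q or q
  Atom ⇒ n Atom ⇒ n Atom or Atom ⇒ n q or Atom ⇒ n q or q

n q or q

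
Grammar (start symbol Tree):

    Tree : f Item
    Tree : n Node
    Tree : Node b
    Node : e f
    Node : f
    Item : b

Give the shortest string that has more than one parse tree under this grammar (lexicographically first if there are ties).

f b

length 2: f b has 2 parse trees

Two derivations of f b:
  Tree ⇒ f Item ⇒ f b
  Tree ⇒ Node b ⇒ f b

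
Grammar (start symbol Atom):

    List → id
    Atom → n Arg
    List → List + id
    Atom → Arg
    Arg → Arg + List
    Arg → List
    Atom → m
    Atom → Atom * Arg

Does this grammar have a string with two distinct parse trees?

Witness: id + id

Derivation 1: Atom ⇒ Arg ⇒ Arg + List ⇒ List + List ⇒ id + List ⇒ id + id
Derivation 2: Atom ⇒ Arg ⇒ List ⇒ List + id ⇒ id + id

Two distinct leftmost derivations for the same string.

Ambiguous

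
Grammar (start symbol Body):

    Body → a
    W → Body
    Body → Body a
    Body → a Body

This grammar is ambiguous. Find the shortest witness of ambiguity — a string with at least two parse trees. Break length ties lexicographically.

a a

length 1: no string has ≥2 trees
length 2: a a has 2 parse trees

Two derivations of a a:
  Body ⇒ Body a ⇒ a a
  Body ⇒ a Body ⇒ a a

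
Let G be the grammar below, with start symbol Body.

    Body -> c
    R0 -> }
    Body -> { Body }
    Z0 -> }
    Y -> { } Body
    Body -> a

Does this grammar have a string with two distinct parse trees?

Unambiguous

Only Body is reachable from Body; ignoring the rest: L(Body) is { openⁿ atom closeⁿ : n ≥ 0 }. The bracket depth fixes n, and the derivation is forced at every step.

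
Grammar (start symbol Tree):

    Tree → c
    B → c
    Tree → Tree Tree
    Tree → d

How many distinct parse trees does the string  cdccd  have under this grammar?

14

Parse trees for cdccd (showing first 6 of 14):
  [Tree [Tree c] [Tree [Tree d] [Tree [Tree c] [Tree [Tree c] [Tree d]]]]]
  [Tree [Tree c] [Tree [Tree d] [Tree [Tree [Tree c] [Tree c]] [Tree d]]]]
  [Tree [Tree c] [Tree [Tree [Tree d] [Tree c]] [Tree [Tree c] [Tree d]]]]
  [Tree [Tree c] [Tree [Tree [Tree d] [Tree [Tree c] [Tree c]]] [Tree d]]]
  [Tree [Tree c] [Tree [Tree [Tree [Tree d] [Tree c]] [Tree c]] [Tree d]]]
  [Tree [Tree [Tree c] [Tree d]] [Tree [Tree c] [Tree [Tree c] [Tree d]]]]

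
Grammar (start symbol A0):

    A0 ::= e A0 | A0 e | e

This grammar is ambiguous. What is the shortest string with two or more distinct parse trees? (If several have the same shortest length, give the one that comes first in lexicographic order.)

length 1: no string has ≥2 trees
length 2: e e has 2 parse trees

Two derivations of e e:
  A0 ⇒ e A0 ⇒ e e
  A0 ⇒ A0 e ⇒ e e

e e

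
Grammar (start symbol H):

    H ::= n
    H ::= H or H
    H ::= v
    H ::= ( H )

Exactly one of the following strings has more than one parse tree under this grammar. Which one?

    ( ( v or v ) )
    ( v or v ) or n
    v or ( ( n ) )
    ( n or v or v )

( ( v or v ) ): 1 tree
( v or v ) or n: 1 tree
v or ( ( n ) ): 1 tree
( n or v or v ): 2 trees

( n or v or v )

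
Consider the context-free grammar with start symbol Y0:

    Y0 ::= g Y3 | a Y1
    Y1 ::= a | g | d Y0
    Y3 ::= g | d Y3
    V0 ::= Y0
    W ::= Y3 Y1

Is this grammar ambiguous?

Unambiguous

Only Y0, Y1, Y3 are reachable from Y0; ignoring the rest: The reachable rules are right-linear with at most one rule per (nonterminal, next-terminal) pair. Each input token forces the next rule, so parsing is deterministic.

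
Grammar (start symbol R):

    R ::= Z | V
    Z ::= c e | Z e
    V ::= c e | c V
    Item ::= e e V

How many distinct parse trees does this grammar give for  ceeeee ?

Parse trees for ceeeee:
  [R [Z [Z [Z [Z [Z c e] e] e] e] e]]

1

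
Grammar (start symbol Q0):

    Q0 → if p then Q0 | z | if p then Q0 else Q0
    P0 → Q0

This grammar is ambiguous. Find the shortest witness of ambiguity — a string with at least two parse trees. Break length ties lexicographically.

length 1: no string has ≥2 trees
length 4: no string has ≥2 trees
length 6: no string has ≥2 trees
length 7: no string has ≥2 trees
length 9: if p then if p then z else z has 2 parse trees

Two derivations of if p then if p then z else z:
  Q0 ⇒ if p then Q0 ⇒ if p then if p then Q0 else Q0 ⇒ if p then if p then z else Q0 ⇒ if p then if p then z else z
  Q0 ⇒ if p then Q0 else Q0 ⇒ if p then if p then Q0 else Q0 ⇒ if p then if p then z else Q0 ⇒ if p then if p then z else z

if p then if p then z else z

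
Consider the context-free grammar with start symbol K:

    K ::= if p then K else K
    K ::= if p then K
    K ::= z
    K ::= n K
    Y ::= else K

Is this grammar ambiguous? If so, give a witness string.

Ambiguous

Witness: if p then if p then z else z

Derivation 1: K ⇒ if p then K else K ⇒ if p then if p then K else K ⇒ if p then if p then z else K ⇒ if p then if p then z else z
Derivation 2: K ⇒ if p then K ⇒ if p then if p then K else K ⇒ if p then if p then z else K ⇒ if p then if p then z else z

Two distinct leftmost derivations for the same string.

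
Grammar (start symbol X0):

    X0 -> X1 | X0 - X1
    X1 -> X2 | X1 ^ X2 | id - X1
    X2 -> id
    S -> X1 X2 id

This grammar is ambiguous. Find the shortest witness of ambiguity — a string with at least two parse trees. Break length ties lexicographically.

length 1: no string has ≥2 trees
length 3: id - id has 2 parse trees

Two derivations of id - id:
  X0 ⇒ X1 ⇒ id - X1 ⇒ id - X2 ⇒ id - id
  X0 ⇒ X0 - X1 ⇒ X1 - X1 ⇒ X2 - X1 ⇒ id - X1 ⇒ id - X2 ⇒ id - id

id - id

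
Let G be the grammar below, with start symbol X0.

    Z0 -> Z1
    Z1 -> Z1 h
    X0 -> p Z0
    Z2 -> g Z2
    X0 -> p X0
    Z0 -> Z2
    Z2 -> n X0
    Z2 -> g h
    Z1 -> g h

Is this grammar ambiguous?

Ambiguous

Witness: p g h

Derivation 1: X0 ⇒ p Z0 ⇒ p Z1 ⇒ p g h
Derivation 2: X0 ⇒ p Z0 ⇒ p Z2 ⇒ p g h

Two distinct leftmost derivations for the same string.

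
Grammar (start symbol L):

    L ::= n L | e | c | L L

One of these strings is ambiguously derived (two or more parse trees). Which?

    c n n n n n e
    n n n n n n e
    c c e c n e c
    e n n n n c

c n n n n n e: 1 tree
n n n n n n e: 1 tree
c c e c n e c: 56 trees
e n n n n c: 1 tree

c c e c n e c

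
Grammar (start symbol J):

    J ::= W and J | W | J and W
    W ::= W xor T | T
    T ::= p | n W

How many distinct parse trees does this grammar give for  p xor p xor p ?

1

Parse trees for p xor p xor p:
  [J [W [W [W [T p]] xor [T p]] xor [T p]]]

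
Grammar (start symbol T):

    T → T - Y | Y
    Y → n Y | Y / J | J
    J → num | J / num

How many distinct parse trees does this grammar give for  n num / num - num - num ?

3

Parse trees for n num / num - num - num:
  [T [T [T [Y n [Y [Y [J num]] / [J num]]]] - [Y [J num]]] - [Y [J num]]]
  [T [T [T [Y n [Y [J [J num] / num]]]] - [Y [J num]]] - [Y [J num]]]
  [T [T [T [Y [Y n [Y [J num]]] / [J num]]] - [Y [J num]]] - [Y [J num]]]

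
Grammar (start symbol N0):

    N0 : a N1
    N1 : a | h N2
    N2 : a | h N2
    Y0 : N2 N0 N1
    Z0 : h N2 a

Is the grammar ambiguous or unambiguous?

Unambiguous

Only N0, N1, N2 are reachable from N0; ignoring the rest: The reachable rules are right-linear with at most one rule per (nonterminal, next-terminal) pair. Each input token forces the next rule, so parsing is deterministic.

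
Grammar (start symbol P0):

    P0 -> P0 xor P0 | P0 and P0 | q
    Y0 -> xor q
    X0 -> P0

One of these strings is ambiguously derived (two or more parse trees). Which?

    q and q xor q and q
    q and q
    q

q and q xor q and q: 5 trees
q and q: 1 tree
q: 1 tree

q and q xor q and q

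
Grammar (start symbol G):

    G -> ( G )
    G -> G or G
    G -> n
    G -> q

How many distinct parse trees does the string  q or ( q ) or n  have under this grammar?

Parse trees for q or ( q ) or n:
  [G [G q] or [G [G ( [G q] )] or [G n]]]
  [G [G [G q] or [G ( [G q] )]] or [G n]]

2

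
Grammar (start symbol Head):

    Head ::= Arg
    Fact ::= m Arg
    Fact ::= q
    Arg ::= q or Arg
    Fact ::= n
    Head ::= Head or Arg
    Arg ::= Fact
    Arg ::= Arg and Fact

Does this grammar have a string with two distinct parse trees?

Witness: q or n

Derivation 1: Head ⇒ Arg ⇒ q or Arg ⇒ q or Fact ⇒ q or n
Derivation 2: Head ⇒ Head or Arg ⇒ Arg or Arg ⇒ Fact or Arg ⇒ q or Arg ⇒ q or Fact ⇒ q or n

Two distinct leftmost derivations for the same string.

Ambiguous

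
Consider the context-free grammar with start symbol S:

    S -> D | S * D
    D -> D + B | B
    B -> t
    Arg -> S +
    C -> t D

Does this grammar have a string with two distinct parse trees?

(Arg, C are unreachable from S, so their rules don't affect L(S).) This is a standard precedence ladder (S over D over B), with each level left-recursive on its own operator ('*' at S, '+' at D). That structure is LR(1), hence unambiguous.

Unambiguous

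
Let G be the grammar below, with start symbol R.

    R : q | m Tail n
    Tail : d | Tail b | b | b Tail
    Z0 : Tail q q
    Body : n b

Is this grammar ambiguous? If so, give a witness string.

Ambiguous

Witness: m b b n

Derivation 1: R ⇒ m Tail n ⇒ m Tail b n ⇒ m b b n
Derivation 2: R ⇒ m Tail n ⇒ m b Tail n ⇒ m b b n

Two distinct leftmost derivations for the same string.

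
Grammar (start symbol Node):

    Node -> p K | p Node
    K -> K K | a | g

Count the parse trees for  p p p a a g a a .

14

Parse trees for p p p a a g a a (showing first 6 of 14):
  [Node p [Node p [Node p [K [K a] [K [K a] [K [K g] [K [K a] [K a]]]]]]]]
  [Node p [Node p [Node p [K [K a] [K [K a] [K [K [K g] [K a]] [K a]]]]]]]
  [Node p [Node p [Node p [K [K a] [K [K [K a] [K g]] [K [K a] [K a]]]]]]]
  [Node p [Node p [Node p [K [K a] [K [K [K a] [K [K g] [K a]]] [K a]]]]]]
  [Node p [Node p [Node p [K [K a] [K [K [K [K a] [K g]] [K a]] [K a]]]]]]
  [Node p [Node p [Node p [K [K [K a] [K a]] [K [K g] [K [K a] [K a]]]]]]]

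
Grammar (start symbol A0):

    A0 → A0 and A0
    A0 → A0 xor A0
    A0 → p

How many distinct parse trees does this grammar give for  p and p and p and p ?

Parse trees for p and p and p and p:
  [A0 [A0 p] and [A0 [A0 p] and [A0 [A0 p] and [A0 p]]]]
  [A0 [A0 p] and [A0 [A0 [A0 p] and [A0 p]] and [A0 p]]]
  [A0 [A0 [A0 p] and [A0 p]] and [A0 [A0 p] and [A0 p]]]
  [A0 [A0 [A0 p] and [A0 [A0 p] and [A0 p]]] and [A0 p]]
  [A0 [A0 [A0 [A0 p] and [A0 p]] and [A0 p]] and [A0 p]]

5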